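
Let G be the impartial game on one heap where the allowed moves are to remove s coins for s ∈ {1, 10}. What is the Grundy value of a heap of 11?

0

Grundy values for subtraction set {1, 10}:
g(0) = mex{} = 0
g(1) = mex{0} = 1
g(2) = mex{1} = 0
g(3) = mex{0} = 1
g(4) = mex{1} = 0
g(5) = mex{0} = 1
g(6) = mex{1} = 0
g(7) = mex{0} = 1
g(8) = mex{1} = 0
g(9) = mex{0} = 1
g(10) = mex{0,1} = 2
g(11) = mex{1,2} = 0
So g(11) = 0.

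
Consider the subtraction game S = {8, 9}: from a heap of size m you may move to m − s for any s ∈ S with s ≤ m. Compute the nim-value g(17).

Compute g(0), g(1), … for moves {8, 9}:
k:     0  1  2  3  4  5  6  7  8  9 10 11 12 13 14 15 16 17
g(k):  0  0  0  0  0  0  0  0  1  1  1  1  1  1  1  1  2  0
So g(17) = 0.

0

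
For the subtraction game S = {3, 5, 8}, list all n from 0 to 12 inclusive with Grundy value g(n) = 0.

0, 1, 2, 11, 12

Build the Grundy sequence with g(k) = mex{g(k−s) : s ∈ {3, 5, 8}, s ≤ k}:
g(0) = mex{} = 0
g(1) = mex{} = 0
g(2) = mex{} = 0
g(3) = mex{0} = 1
g(4) = mex{0} = 1
g(5) = mex{0} = 1
g(6) = mex{0,1} = 2
g(7) = mex{0,1} = 2
g(8) = mex{0,1} = 2
g(9) = mex{0,1,2} = 3
g(10) = mex{0,1,2} = 3
g(11) = mex{1,2} = 0
g(12) = mex{1,2,3} = 0
The P-positions (g = 0) in 0..12 are 0, 1, 2, 11, 12.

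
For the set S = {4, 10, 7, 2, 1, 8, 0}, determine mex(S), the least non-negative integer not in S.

The values 0, 1, 2 are all present; 3 is the first non-negative integer missing from the set.

3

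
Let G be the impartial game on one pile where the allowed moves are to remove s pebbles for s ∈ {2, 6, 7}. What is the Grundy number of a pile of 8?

Grundy values for subtraction set {2, 6, 7}:
k:     0  1  2  3  4  5  6  7  8
g(k):  0  0  1  1  0  0  1  1  2
So g(8) = 2.

2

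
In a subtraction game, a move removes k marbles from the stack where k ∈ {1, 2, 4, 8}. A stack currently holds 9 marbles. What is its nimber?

0

Build the Grundy sequence with g(k) = mex{g(k−s) : s ∈ {1, 2, 4, 8}, s ≤ k}:
g(0) = mex{} = 0
g(1) = mex{0} = 1
g(2) = mex{0,1} = 2
g(3) = mex{1,2} = 0
g(4) = mex{0,2} = 1
g(5) = mex{0,1} = 2
g(6) = mex{1,2} = 0
g(7) = mex{0,2} = 1
g(8) = mex{0,1} = 2
g(9) = mex{1,2} = 0
So g(9) = 0.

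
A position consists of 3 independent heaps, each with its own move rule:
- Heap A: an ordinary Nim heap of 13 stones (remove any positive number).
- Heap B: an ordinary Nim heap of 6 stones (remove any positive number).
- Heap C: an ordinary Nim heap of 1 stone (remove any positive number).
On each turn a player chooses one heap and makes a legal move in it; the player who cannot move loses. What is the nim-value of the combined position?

Heap A is a plain Nim heap of size 13, so its Grundy value is 13.
Heap B is a plain Nim heap of size 6, so its Grundy value is 6.
Heap C is a plain Nim heap of size 1, so its Grundy value is 1.
By the Sprague-Grundy theorem, the Grundy value of a sum of independent games is the XOR of the component values.
Combined value = 13 ⊕ 6 ⊕ 1 = 10.

10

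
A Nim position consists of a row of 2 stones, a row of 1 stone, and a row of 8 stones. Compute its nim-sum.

Compute the nim-sum pairwise:
2 XOR 1 = 3
3 XOR 8 = 11

11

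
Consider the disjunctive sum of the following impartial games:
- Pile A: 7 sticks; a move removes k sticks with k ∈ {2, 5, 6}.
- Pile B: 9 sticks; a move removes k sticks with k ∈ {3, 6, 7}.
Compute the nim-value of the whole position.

0

For pile A, compute g(0), g(1), … with moves {2, 5, 6}:
g(0) = mex{} = 0
g(1) = mex{} = 0
g(2) = mex{0} = 1
g(3) = mex{0} = 1
g(4) = mex{1} = 0
g(5) = mex{0,1} = 2
g(6) = mex{0} = 1
g(7) = mex{0,1,2} = 3
So g(7) = 3.
For pile B, compute g(0), g(1), … with moves {3, 6, 7}:
g(0) = mex{} = 0
g(1) = mex{} = 0
g(2) = mex{} = 0
g(3) = mex{0} = 1
g(4) = mex{0} = 1
g(5) = mex{0} = 1
g(6) = mex{0,1} = 2
g(7) = mex{0,1} = 2
g(8) = mex{0,1} = 2
g(9) = mex{0,1,2} = 3
So g(9) = 3.
The value of a disjunctive sum is the nim-sum of the parts.
Combined value = 3 ⊕ 3 = 0.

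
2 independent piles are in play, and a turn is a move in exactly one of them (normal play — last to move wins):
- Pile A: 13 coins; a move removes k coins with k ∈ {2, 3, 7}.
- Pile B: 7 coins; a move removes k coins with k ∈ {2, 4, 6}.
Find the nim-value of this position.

2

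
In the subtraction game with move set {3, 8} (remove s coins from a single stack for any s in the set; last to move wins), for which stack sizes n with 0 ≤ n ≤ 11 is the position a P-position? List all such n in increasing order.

0, 1, 2, 6, 7, 11

Build the Grundy sequence with g(k) = mex{g(k−s) : s ∈ {3, 8}, s ≤ k}:
g(0) = mex{} = 0
g(1) = mex{} = 0
g(2) = mex{} = 0
g(3) = mex{0} = 1
g(4) = mex{0} = 1
g(5) = mex{0} = 1
g(6) = mex{1} = 0
g(7) = mex{1} = 0
g(8) = mex{0,1} = 2
g(9) = mex{0} = 1
g(10) = mex{0} = 1
g(11) = mex{1,2} = 0
The P-positions (g = 0) in 0..11 are 0, 1, 2, 6, 7, 11.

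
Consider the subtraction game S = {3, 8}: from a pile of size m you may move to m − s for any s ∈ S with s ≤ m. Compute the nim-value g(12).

Grundy values for subtraction set {3, 8}:
k:     0  1  2  3  4  5  6  7  8  9 10 11 12
g(k):  0  0  0  1  1  1  0  0  2  1  1  0  0
So g(12) = 0.

0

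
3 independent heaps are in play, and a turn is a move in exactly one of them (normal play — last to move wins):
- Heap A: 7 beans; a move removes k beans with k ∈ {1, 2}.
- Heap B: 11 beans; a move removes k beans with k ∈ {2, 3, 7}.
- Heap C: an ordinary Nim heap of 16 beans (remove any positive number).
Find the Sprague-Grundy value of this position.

17

Grundy values for heap A (subtraction set {1, 2}):
g(0) = mex{} = 0
g(1) = mex{0} = 1
g(2) = mex{0,1} = 2
g(3) = mex{1,2} = 0
g(4) = mex{0,2} = 1
g(5) = mex{0,1} = 2
g(6) = mex{1,2} = 0
g(7) = mex{0,2} = 1
So g(7) = 1.
Grundy values for heap B (subtraction set {2, 3, 7}):
k:     0  1  2  3  4  5  6  7  8  9 10 11
g(k):  0  0  1  1  2  0  0  1  1  2  0  0
So g(11) = 0.
Heap C is a plain Nim heap of size 16, so its Grundy value is 16.
The value of a disjunctive sum is the nim-sum of the parts.
Combined value = 1 XOR 0 XOR 16 = 17.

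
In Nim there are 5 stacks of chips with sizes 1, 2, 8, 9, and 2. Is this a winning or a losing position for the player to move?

Nim-sum: 1 ^ 2 ^ 8 ^ 9 ^ 2 = 0.
The nim-sum is 0, so this is a P-position: the player to move is in a losing position under optimal play.

Losing position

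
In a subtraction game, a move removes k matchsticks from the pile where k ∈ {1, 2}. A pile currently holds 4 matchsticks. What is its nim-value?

1

Build the Grundy sequence with g(k) = mex{g(k−s) : s ∈ {1, 2}, s ≤ k}:
k:     0  1  2  3  4
g(k):  0  1  2  0  1
So g(4) = 1.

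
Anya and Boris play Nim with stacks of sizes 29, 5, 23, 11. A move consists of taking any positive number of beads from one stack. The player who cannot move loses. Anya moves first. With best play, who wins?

Anya wins

Nim-sum: 29 XOR 5 XOR 23 XOR 11 = 4.
The nim-sum is 4 ≠ 0, so this is an N-position: the player to move can win; Anya has a winning move.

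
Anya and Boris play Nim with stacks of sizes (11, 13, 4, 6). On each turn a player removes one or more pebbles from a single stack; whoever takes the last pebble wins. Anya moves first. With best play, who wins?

Anya wins

Write each in binary and XOR column by column:
  1011  (11)
  1101  (13)
  0100  (4)
  0110  (6)
  ----
  0100  (4)
The nim-sum is 4 ≠ 0, so this is an N-position: the player to move can win; Anya has a winning move.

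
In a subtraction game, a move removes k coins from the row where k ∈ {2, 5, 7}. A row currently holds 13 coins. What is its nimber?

Build the Grundy sequence with g(k) = mex{g(k−s) : s ∈ {2, 5, 7}, s ≤ k}:
g(0) = mex{} = 0
g(1) = mex{} = 0
g(2) = mex{0} = 1
g(3) = mex{0} = 1
g(4) = mex{1} = 0
g(5) = mex{0,1} = 2
g(6) = mex{0} = 1
g(7) = mex{0,1,2} = 3
g(8) = mex{0,1} = 2
g(9) = mex{0,1,3} = 2
g(10) = mex{1,2} = 0
g(11) = mex{0,1,2} = 3
g(12) = mex{0,2,3} = 1
g(13) = mex{1,2,3} = 0
So g(13) = 0.

0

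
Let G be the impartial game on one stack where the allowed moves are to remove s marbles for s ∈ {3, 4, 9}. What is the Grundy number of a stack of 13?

0

Compute g(0), g(1), … for moves {3, 4, 9}:
k:     0  1  2  3  4  5  6  7  8  9 10 11 12 13
g(k):  0  0  0  1  1  1  2  0  0  3  1  1  2  0
So g(13) = 0.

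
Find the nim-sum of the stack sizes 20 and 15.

27

Bitwise XOR of the heap sizes:
  10100  (20)
  01111  (15)
  -----
  11011  (27)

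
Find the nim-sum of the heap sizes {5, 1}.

Nim-sum: 5 ⊕ 1 = 4.

4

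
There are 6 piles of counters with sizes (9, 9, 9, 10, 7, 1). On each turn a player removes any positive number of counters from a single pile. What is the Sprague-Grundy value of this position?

5

Nim-sum: 9 XOR 9 XOR 9 XOR 10 XOR 7 XOR 1 = 5.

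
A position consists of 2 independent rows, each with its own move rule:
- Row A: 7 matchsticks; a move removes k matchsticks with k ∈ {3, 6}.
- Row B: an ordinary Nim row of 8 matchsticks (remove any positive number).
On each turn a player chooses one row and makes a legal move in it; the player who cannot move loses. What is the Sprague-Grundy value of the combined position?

10

Grundy values for row A (subtraction set {3, 6}):
k:     0  1  2  3  4  5  6  7
g(k):  0  0  0  1  1  1  2  2
So g(7) = 2.
Row B is a plain Nim row of size 8, so its Grundy value is 8.
By the Sprague-Grundy theorem, the Grundy value of a sum of independent games is the XOR of the component values.
Combined value = 2 ⊕ 8 = 10.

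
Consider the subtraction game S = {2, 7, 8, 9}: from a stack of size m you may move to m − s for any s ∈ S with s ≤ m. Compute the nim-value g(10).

3

Compute g(0), g(1), … for moves {2, 7, 8, 9}:
g(0) = mex{} = 0
g(1) = mex{} = 0
g(2) = mex{0} = 1
g(3) = mex{0} = 1
g(4) = mex{1} = 0
g(5) = mex{1} = 0
g(6) = mex{0} = 1
g(7) = mex{0} = 1
g(8) = mex{0,1} = 2
g(9) = mex{0,1} = 2
g(10) = mex{0,1,2} = 3
So g(10) = 3.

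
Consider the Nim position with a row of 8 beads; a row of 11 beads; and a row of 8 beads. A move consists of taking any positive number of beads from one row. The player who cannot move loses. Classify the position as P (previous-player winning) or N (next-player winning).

Nim-sum: 8 ⊕ 11 ⊕ 8 = 11.
The nim-sum is 11 ≠ 0, so this is an N-position: the player to move can win.

N-position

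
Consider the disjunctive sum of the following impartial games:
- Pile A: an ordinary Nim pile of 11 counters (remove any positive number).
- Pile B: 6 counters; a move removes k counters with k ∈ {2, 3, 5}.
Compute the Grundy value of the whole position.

8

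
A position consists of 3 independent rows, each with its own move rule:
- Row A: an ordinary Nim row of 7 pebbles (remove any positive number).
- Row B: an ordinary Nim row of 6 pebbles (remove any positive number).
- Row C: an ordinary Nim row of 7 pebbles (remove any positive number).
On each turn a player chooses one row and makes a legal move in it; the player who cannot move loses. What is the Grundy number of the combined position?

Row A is a plain Nim row of size 7, so its Grundy value is 7.
Row B is a plain Nim row of size 6, so its Grundy value is 6.
Row C is a plain Nim row of size 7, so its Grundy value is 7.
The value of a disjunctive sum is the nim-sum of the parts.
Combined value = 7 XOR 6 XOR 7 = 6.

6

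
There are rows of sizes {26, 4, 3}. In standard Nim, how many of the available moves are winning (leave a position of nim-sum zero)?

Bitwise XOR of the heap sizes:
  11010  (26)
  00100  (4)
  00011  (3)
  -----
  11101  (29)
The overall nim-sum is X = 29. A row of size p has a winning move iff p XOR X < p (reduce it to p XOR X).
  26: 26 XOR 29 = 7 < 26 — winning move (to 7).
  4: 4 XOR 29 = 25 ≥ 4 — no move.
  3: 3 XOR 29 = 30 ≥ 3 — no move.
That gives 1 winning move.

1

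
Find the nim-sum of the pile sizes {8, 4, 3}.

Nim-sum: 8 XOR 4 XOR 3 = 15.

15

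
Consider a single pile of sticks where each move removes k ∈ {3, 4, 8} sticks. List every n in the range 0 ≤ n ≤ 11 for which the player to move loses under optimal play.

Compute g(0), g(1), … for moves {3, 4, 8}:
g(0) = mex{} = 0
g(1) = mex{} = 0
g(2) = mex{} = 0
g(3) = mex{0} = 1
g(4) = mex{0} = 1
g(5) = mex{0} = 1
g(6) = mex{0,1} = 2
g(7) = mex{1} = 0
g(8) = mex{0,1} = 2
g(9) = mex{0,1,2} = 3
g(10) = mex{0,2} = 1
g(11) = mex{0,1,2} = 3
The P-positions (g = 0) in 0..11 are 0, 1, 2, 7.

0, 1, 2, 7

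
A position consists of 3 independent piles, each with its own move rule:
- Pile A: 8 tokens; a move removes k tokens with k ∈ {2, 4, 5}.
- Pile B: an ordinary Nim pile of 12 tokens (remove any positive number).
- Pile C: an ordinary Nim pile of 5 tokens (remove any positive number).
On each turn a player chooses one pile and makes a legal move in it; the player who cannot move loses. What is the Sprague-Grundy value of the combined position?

Grundy values for pile A (subtraction set {2, 4, 5}):
k:     0  1  2  3  4  5  6  7  8
g(k):  0  0  1  1  2  2  3  0  0
So g(8) = 0.
Pile B is a plain Nim pile of size 12, so its Grundy value is 12.
Pile C is a plain Nim pile of size 5, so its Grundy value is 5.
By the Sprague-Grundy theorem, the Grundy value of a sum of independent games is the XOR of the component values.
Combined value = 0 XOR 12 XOR 5 = 9.

9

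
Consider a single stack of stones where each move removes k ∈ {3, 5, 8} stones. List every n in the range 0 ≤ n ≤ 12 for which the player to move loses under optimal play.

0, 1, 2, 11, 12

Grundy values for subtraction set {3, 5, 8}:
g(0) = mex{} = 0
g(1) = mex{} = 0
g(2) = mex{} = 0
g(3) = mex{0} = 1
g(4) = mex{0} = 1
g(5) = mex{0} = 1
g(6) = mex{0,1} = 2
g(7) = mex{0,1} = 2
g(8) = mex{0,1} = 2
g(9) = mex{0,1,2} = 3
g(10) = mex{0,1,2} = 3
g(11) = mex{1,2} = 0
g(12) = mex{1,2,3} = 0
The P-positions (g = 0) in 0..12 are 0, 1, 2, 11, 12.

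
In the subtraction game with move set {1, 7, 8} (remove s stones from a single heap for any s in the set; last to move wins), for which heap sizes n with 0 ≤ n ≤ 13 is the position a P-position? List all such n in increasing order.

Build the Grundy sequence with g(k) = mex{g(k−s) : s ∈ {1, 7, 8}, s ≤ k}:
k:     0  1  2  3  4  5  6  7  8  9 10 11 12 13
g(k):  0  1  0  1  0  1  0  1  2  3  2  3  2  3
The P-positions (g = 0) in 0..13 are 0, 2, 4, 6.

0, 2, 4, 6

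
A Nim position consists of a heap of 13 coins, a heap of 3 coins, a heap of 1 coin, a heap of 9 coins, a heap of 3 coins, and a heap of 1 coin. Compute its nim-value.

4

Write each in binary and XOR column by column:
  1101  (13)
  0011  (3)
  0001  (1)
  1001  (9)
  0011  (3)
  0001  (1)
  ----
  0100  (4)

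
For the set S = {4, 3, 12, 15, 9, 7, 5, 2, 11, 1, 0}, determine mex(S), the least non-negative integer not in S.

The values 0, 1, 2, 3, 4, 5 are all present; 6 is the first non-negative integer missing from the set.

6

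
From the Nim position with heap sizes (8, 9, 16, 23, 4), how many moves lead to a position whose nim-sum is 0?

In binary:
  01000  (8)
  01001  (9)
  10000  (16)
  10111  (23)
  00100  (4)
  -----
  00010  (2)
The overall nim-sum is X = 2. A heap of size p has a winning move iff p XOR X < p (reduce it to p XOR X).
  8: 8 XOR 2 = 10 ≥ 8 — no move.
  9: 9 XOR 2 = 11 ≥ 9 — no move.
  16: 16 XOR 2 = 18 ≥ 16 — no move.
  23: 23 XOR 2 = 21 < 23 — winning move (to 21).
  4: 4 XOR 2 = 6 ≥ 4 — no move.
That gives 1 winning move.

1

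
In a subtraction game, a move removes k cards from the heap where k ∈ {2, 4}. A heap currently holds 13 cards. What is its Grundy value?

0

Grundy values for subtraction set {2, 4}:
k:     0  1  2  3  4  5  6  7  8  9 10 11 12 13
g(k):  0  0  1  1  2  2  0  0  1  1  2  2  0  0
So g(13) = 0.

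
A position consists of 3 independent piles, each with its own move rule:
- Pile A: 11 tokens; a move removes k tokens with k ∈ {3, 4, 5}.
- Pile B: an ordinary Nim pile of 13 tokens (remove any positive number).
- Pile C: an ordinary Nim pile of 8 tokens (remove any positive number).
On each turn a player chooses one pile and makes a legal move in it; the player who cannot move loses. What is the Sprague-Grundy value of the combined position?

Grundy values for pile A (subtraction set {3, 4, 5}):
g(0) = mex{} = 0
g(1) = mex{} = 0
g(2) = mex{} = 0
g(3) = mex{0} = 1
g(4) = mex{0} = 1
g(5) = mex{0} = 1
g(6) = mex{0,1} = 2
g(7) = mex{0,1} = 2
g(8) = mex{1} = 0
g(9) = mex{1,2} = 0
g(10) = mex{1,2} = 0
g(11) = mex{0,2} = 1
So g(11) = 1.
Pile B is a plain Nim pile of size 13, so its Grundy value is 13.
Pile C is a plain Nim pile of size 8, so its Grundy value is 8.
The value of a disjunctive sum is the nim-sum of the parts.
Combined value = 1 ⊕ 13 ⊕ 8 = 4.

4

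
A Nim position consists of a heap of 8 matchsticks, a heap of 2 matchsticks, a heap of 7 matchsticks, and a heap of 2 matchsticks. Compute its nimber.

Nim-sum: 8 ⊕ 2 ⊕ 7 ⊕ 2 = 15.

15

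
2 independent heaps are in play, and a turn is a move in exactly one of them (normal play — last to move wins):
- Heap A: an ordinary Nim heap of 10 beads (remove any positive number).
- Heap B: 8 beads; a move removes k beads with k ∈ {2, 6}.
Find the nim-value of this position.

Heap A is a plain Nim heap of size 10, so its Grundy value is 10.
Grundy values for heap B (subtraction set {2, 6}):
g(0) = mex{} = 0
g(1) = mex{} = 0
g(2) = mex{0} = 1
g(3) = mex{0} = 1
g(4) = mex{1} = 0
g(5) = mex{1} = 0
g(6) = mex{0} = 1
g(7) = mex{0} = 1
g(8) = mex{1} = 0
So g(8) = 0.
The value of a disjunctive sum is the nim-sum of the parts.
Combined value = 10 ⊕ 0 = 10.

10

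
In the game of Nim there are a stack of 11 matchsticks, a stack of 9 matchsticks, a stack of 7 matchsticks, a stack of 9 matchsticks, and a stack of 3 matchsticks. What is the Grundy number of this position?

Nim-sum: 11 ^ 9 ^ 7 ^ 9 ^ 3 = 15.

15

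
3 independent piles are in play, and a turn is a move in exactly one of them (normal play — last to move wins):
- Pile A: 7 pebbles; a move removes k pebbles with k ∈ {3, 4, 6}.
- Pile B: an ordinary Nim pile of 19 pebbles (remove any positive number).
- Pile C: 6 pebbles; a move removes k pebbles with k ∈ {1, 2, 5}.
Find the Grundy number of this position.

17

Build the Grundy sequence for pile A with g(k) = mex{g(k−s) : s ∈ {3, 4, 6}, s ≤ k}:
g(0) = mex{} = 0
g(1) = mex{} = 0
g(2) = mex{} = 0
g(3) = mex{0} = 1
g(4) = mex{0} = 1
g(5) = mex{0} = 1
g(6) = mex{0,1} = 2
g(7) = mex{0,1} = 2
So g(7) = 2.
Pile B is a plain Nim pile of size 19, so its Grundy value is 19.
For pile C, compute g(0), g(1), … with moves {1, 2, 5}:
k:     0  1  2  3  4  5  6
g(k):  0  1  2  0  1  2  0
So g(6) = 0.
The value of a disjunctive sum is the nim-sum of the parts.
Combined value = 2 XOR 19 XOR 0 = 17.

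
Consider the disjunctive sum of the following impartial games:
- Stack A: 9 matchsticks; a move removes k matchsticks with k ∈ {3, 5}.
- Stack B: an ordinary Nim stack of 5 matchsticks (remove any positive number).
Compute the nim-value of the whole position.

5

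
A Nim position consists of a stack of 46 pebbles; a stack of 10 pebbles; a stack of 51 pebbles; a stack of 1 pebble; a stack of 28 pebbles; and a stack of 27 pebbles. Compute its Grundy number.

Write each in binary and XOR column by column:
  101110  (46)
  001010  (10)
  110011  (51)
  000001  (1)
  011100  (28)
  011011  (27)
  ------
  010001  (17)

17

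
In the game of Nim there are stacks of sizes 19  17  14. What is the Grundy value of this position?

Compute the nim-sum pairwise:
19 ⊕ 17 = 2
2 ⊕ 14 = 12

12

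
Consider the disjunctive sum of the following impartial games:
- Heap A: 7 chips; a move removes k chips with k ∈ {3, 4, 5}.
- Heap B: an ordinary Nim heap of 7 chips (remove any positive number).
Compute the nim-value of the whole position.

Build the Grundy sequence for heap A with g(k) = mex{g(k−s) : s ∈ {3, 4, 5}, s ≤ k}:
g(0) = mex{} = 0
g(1) = mex{} = 0
g(2) = mex{} = 0
g(3) = mex{0} = 1
g(4) = mex{0} = 1
g(5) = mex{0} = 1
g(6) = mex{0,1} = 2
g(7) = mex{0,1} = 2
So g(7) = 2.
Heap B is a plain Nim heap of size 7, so its Grundy value is 7.
By the Sprague-Grundy theorem, the Grundy value of a sum of independent games is the XOR of the component values.
Combined value = 2 XOR 7 = 5.

5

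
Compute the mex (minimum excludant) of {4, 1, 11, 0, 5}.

The values 0, 1 are all present; 2 is the first non-negative integer missing from the set.

2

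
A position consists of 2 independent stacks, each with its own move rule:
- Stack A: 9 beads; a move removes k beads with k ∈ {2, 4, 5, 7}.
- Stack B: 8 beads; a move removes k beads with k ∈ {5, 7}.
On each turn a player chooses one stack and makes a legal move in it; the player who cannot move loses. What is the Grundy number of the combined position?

For stack A, compute g(0), g(1), … with moves {2, 4, 5, 7}:
k:     0  1  2  3  4  5  6  7  8  9
g(k):  0  0  1  1  2  2  3  3  4  0
So g(9) = 0.
Grundy values for stack B (subtraction set {5, 7}):
g(0) = mex{} = 0
g(1) = mex{} = 0
g(2) = mex{} = 0
g(3) = mex{} = 0
g(4) = mex{} = 0
g(5) = mex{0} = 1
g(6) = mex{0} = 1
g(7) = mex{0} = 1
g(8) = mex{0} = 1
So g(8) = 1.
By the Sprague-Grundy theorem, the Grundy value of a sum of independent games is the XOR of the component values.
Combined value = 0 ⊕ 1 = 1.

1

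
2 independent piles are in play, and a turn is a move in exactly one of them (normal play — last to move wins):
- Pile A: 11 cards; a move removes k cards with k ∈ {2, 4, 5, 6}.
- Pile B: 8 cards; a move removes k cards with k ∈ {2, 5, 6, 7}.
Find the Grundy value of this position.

3

For pile A, compute g(0), g(1), … with moves {2, 4, 5, 6}:
k:     0  1  2  3  4  5  6  7  8  9 10 11
g(k):  0  0  1  1  2  2  3  3  0  0  1  1
So g(11) = 1.
Build the Grundy sequence for pile B with g(k) = mex{g(k−s) : s ∈ {2, 5, 6, 7}, s ≤ k}:
k:     0  1  2  3  4  5  6  7  8
g(k):  0  0  1  1  0  2  1  3  2
So g(8) = 2.
The value of a disjunctive sum is the nim-sum of the parts.
Combined value = 1 ⊕ 2 = 3.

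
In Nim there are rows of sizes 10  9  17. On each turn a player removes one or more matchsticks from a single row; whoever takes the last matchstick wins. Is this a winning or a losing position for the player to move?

Winning position

Bitwise XOR of the heap sizes:
  01010  (10)
  01001  (9)
  10001  (17)
  -----
  10010  (18)
The nim-sum is 18 ≠ 0, so this is an N-position: the player to move can win.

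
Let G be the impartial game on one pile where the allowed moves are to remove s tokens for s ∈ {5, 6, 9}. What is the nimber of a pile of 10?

Grundy values for subtraction set {5, 6, 9}:
k:     0  1  2  3  4  5  6  7  8  9 10
g(k):  0  0  0  0  0  1  1  1  1  1  2
So g(10) = 2.

2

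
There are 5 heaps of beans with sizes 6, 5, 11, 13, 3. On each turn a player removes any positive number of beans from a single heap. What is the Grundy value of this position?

6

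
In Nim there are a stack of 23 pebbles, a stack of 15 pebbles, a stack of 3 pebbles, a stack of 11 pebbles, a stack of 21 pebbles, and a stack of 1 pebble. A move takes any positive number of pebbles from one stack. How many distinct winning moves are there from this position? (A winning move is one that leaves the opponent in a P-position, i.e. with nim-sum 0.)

3

Write each in binary and XOR column by column:
  10111  (23)
  01111  (15)
  00011  (3)
  01011  (11)
  10101  (21)
  00001  (1)
  -----
  00100  (4)
The overall nim-sum is X = 4. A stack of size p has a winning move iff p XOR X < p (reduce it to p XOR X).
  23: 23 XOR 4 = 19 < 23 — winning move (to 19).
  15: 15 XOR 4 = 11 < 15 — winning move (to 11).
  3: 3 XOR 4 = 7 ≥ 3 — no move.
  11: 11 XOR 4 = 15 ≥ 11 — no move.
  21: 21 XOR 4 = 17 < 21 — winning move (to 17).
  1: 1 XOR 4 = 5 ≥ 1 — no move.
That gives 3 winning moves.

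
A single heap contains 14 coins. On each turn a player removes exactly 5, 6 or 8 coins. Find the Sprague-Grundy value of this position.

0

Grundy values for subtraction set {5, 6, 8}:
g(0) = mex{} = 0
g(1) = mex{} = 0
g(2) = mex{} = 0
g(3) = mex{} = 0
g(4) = mex{} = 0
g(5) = mex{0} = 1
g(6) = mex{0} = 1
g(7) = mex{0} = 1
g(8) = mex{0} = 1
g(9) = mex{0} = 1
g(10) = mex{0,1} = 2
g(11) = mex{0,1} = 2
g(12) = mex{0,1} = 2
g(13) = mex{1} = 0
g(14) = mex{1} = 0
So g(14) = 0.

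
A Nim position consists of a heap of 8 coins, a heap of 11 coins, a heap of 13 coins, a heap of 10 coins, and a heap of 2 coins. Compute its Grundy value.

6

Bitwise XOR of the heap sizes:
  1000  (8)
  1011  (11)
  1101  (13)
  1010  (10)
  0010  (2)
  ----
  0110  (6)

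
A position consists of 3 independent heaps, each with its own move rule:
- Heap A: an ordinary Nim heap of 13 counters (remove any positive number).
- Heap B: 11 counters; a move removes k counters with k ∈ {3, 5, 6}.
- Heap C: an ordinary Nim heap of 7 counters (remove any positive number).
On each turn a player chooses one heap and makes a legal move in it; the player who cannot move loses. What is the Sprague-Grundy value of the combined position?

10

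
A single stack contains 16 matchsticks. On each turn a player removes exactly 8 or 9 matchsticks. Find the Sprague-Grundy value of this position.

Compute g(0), g(1), … for moves {8, 9}:
k:     0  1  2  3  4  5  6  7  8  9 10 11 12 13 14 15 16
g(k):  0  0  0  0  0  0  0  0  1  1  1  1  1  1  1  1  2
So g(16) = 2.

2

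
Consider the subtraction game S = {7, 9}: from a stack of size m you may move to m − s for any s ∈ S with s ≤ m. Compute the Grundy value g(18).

0

Grundy values for subtraction set {7, 9}:
k:     0  1  2  3  4  5  6  7  8  9 10 11 12 13 14 15 16 17 18
g(k):  0  0  0  0  0  0  0  1  1  1  1  1  1  1  2  2  0  0  0
So g(18) = 0.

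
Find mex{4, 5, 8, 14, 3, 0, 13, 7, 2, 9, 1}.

The values 0, 1, 2, 3, 4, 5 are all present; 6 is the first non-negative integer missing from the set.

6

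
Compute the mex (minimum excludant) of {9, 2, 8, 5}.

0

0 is not in the set, so the mex is 0.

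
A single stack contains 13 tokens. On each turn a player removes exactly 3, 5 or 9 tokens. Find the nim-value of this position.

Build the Grundy sequence with g(k) = mex{g(k−s) : s ∈ {3, 5, 9}, s ≤ k}:
g(0) = mex{} = 0
g(1) = mex{} = 0
g(2) = mex{} = 0
g(3) = mex{0} = 1
g(4) = mex{0} = 1
g(5) = mex{0} = 1
g(6) = mex{0,1} = 2
g(7) = mex{0,1} = 2
g(8) = mex{1} = 0
g(9) = mex{0,1,2} = 3
g(10) = mex{0,1,2} = 3
g(11) = mex{0,2} = 1
g(12) = mex{1,2,3} = 0
g(13) = mex{0,1,3} = 2
So g(13) = 2.

2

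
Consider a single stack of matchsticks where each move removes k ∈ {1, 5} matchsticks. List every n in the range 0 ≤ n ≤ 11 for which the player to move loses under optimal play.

0, 2, 4, 6, 8, 10

Grundy values for subtraction set {1, 5}:
k:     0  1  2  3  4  5  6  7  8  9 10 11
g(k):  0  1  0  1  0  1  0  1  0  1  0  1
The P-positions (g = 0) in 0..11 are 0, 2, 4, 6, 8, 10.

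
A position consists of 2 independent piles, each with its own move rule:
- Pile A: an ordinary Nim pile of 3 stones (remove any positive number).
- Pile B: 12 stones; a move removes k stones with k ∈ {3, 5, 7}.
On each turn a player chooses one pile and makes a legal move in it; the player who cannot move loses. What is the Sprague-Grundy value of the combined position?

3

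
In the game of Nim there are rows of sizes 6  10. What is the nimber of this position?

12

Write each in binary and XOR column by column:
  0110  (6)
  1010  (10)
  ----
  1100  (12)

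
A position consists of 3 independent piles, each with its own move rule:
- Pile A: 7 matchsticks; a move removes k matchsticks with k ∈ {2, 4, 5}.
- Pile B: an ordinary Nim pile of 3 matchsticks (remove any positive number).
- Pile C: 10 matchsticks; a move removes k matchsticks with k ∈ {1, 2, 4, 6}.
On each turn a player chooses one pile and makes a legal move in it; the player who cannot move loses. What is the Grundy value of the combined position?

1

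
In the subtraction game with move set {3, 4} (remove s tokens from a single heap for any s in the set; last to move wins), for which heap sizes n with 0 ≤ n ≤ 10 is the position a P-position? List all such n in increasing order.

0, 1, 2, 7, 8, 9

Grundy values for subtraction set {3, 4}:
k:     0  1  2  3  4  5  6  7  8  9 10
g(k):  0  0  0  1  1  1  2  0  0  0  1
The P-positions (g = 0) in 0..10 are 0, 1, 2, 7, 8, 9.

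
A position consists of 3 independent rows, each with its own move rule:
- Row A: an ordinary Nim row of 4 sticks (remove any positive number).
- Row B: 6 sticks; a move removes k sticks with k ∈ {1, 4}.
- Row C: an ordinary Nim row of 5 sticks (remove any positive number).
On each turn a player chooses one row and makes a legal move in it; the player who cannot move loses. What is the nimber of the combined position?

0

Row A is a plain Nim row of size 4, so its Grundy value is 4.
Build the Grundy sequence for row B with g(k) = mex{g(k−s) : s ∈ {1, 4}, s ≤ k}:
k:     0  1  2  3  4  5  6
g(k):  0  1  0  1  2  0  1
So g(6) = 1.
Row C is a plain Nim row of size 5, so its Grundy value is 5.
The value of a disjunctive sum is the nim-sum of the parts.
Combined value = 4 ⊕ 1 ⊕ 5 = 0.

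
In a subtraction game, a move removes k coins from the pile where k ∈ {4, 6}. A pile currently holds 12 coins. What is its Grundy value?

Build the Grundy sequence with g(k) = mex{g(k−s) : s ∈ {4, 6}, s ≤ k}:
g(0) = mex{} = 0
g(1) = mex{} = 0
g(2) = mex{} = 0
g(3) = mex{} = 0
g(4) = mex{0} = 1
g(5) = mex{0} = 1
g(6) = mex{0} = 1
g(7) = mex{0} = 1
g(8) = mex{0,1} = 2
g(9) = mex{0,1} = 2
g(10) = mex{1} = 0
g(11) = mex{1} = 0
g(12) = mex{1,2} = 0
So g(12) = 0.

0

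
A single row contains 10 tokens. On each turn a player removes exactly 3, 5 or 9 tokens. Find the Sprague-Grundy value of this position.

3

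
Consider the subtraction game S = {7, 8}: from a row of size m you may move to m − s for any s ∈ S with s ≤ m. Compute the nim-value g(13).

1

Grundy values for subtraction set {7, 8}:
k:     0  1  2  3  4  5  6  7  8  9 10 11 12 13
g(k):  0  0  0  0  0  0  0  1  1  1  1  1  1  1
So g(13) = 1.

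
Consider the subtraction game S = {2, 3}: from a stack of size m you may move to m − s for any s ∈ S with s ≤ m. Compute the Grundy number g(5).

Compute g(0), g(1), … for moves {2, 3}:
k:     0  1  2  3  4  5
g(k):  0  0  1  1  2  0
So g(5) = 0.

0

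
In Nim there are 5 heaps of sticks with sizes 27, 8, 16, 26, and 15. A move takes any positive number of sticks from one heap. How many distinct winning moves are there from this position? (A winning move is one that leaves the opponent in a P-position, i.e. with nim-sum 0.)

3

Bitwise XOR of the heap sizes:
  11011  (27)
  01000  (8)
  10000  (16)
  11010  (26)
  01111  (15)
  -----
  10110  (22)
The overall nim-sum is X = 22. A heap of size p has a winning move iff p XOR X < p (reduce it to p XOR X).
  27: 27 XOR 22 = 13 < 27 — winning move (to 13).
  8: 8 XOR 22 = 30 ≥ 8 — no move.
  16: 16 XOR 22 = 6 < 16 — winning move (to 6).
  26: 26 XOR 22 = 12 < 26 — winning move (to 12).
  15: 15 XOR 22 = 25 ≥ 15 — no move.
That gives 3 winning moves.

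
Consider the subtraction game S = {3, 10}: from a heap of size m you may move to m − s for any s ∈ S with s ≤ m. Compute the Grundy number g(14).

Build the Grundy sequence with g(k) = mex{g(k−s) : s ∈ {3, 10}, s ≤ k}:
g(0) = mex{} = 0
g(1) = mex{} = 0
g(2) = mex{} = 0
g(3) = mex{0} = 1
g(4) = mex{0} = 1
g(5) = mex{0} = 1
g(6) = mex{1} = 0
g(7) = mex{1} = 0
g(8) = mex{1} = 0
g(9) = mex{0} = 1
g(10) = mex{0} = 1
g(11) = mex{0} = 1
g(12) = mex{0,1} = 2
g(13) = mex{1} = 0
g(14) = mex{1} = 0
So g(14) = 0.

0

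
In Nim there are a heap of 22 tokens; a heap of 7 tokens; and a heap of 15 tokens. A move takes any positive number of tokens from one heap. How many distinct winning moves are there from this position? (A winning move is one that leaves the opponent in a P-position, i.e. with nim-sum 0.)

Compute the nim-sum pairwise:
22 ⊕ 7 = 17
17 ⊕ 15 = 30
The overall nim-sum is X = 30. A heap of size p has a winning move iff p XOR X < p (reduce it to p XOR X).
  22: 22 XOR 30 = 8 < 22 — winning move (to 8).
  7: 7 XOR 30 = 25 ≥ 7 — no move.
  15: 15 XOR 30 = 17 ≥ 15 — no move.
That gives 1 winning move.

1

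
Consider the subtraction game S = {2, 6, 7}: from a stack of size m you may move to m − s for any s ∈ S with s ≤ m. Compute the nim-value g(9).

0

Grundy values for subtraction set {2, 6, 7}:
k:     0  1  2  3  4  5  6  7  8  9
g(k):  0  0  1  1  0  0  1  1  2  0
So g(9) = 0.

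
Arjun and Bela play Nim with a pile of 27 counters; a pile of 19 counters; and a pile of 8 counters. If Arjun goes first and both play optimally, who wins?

Bela wins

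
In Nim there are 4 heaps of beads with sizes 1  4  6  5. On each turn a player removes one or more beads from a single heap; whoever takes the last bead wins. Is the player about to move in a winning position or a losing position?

Winning position

In binary:
  001  (1)
  100  (4)
  110  (6)
  101  (5)
  ---
  110  (6)
The nim-sum is 6 ≠ 0, so this is an N-position: the player to move can win.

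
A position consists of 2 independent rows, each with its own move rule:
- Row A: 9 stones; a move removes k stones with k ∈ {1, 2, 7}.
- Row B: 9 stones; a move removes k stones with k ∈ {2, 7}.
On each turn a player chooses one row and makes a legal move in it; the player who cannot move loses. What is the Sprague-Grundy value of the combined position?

Grundy values for row A (subtraction set {1, 2, 7}):
g(0) = mex{} = 0
g(1) = mex{0} = 1
g(2) = mex{0,1} = 2
g(3) = mex{1,2} = 0
g(4) = mex{0,2} = 1
g(5) = mex{0,1} = 2
g(6) = mex{1,2} = 0
g(7) = mex{0,2} = 1
g(8) = mex{0,1} = 2
g(9) = mex{1,2} = 0
So g(9) = 0.
For row B, compute g(0), g(1), … with moves {2, 7}:
g(0) = mex{} = 0
g(1) = mex{} = 0
g(2) = mex{0} = 1
g(3) = mex{0} = 1
g(4) = mex{1} = 0
g(5) = mex{1} = 0
g(6) = mex{0} = 1
g(7) = mex{0} = 1
g(8) = mex{0,1} = 2
g(9) = mex{1} = 0
So g(9) = 0.
By the Sprague-Grundy theorem, the Grundy value of a sum of independent games is the XOR of the component values.
Combined value = 0 ⊕ 0 = 0.

0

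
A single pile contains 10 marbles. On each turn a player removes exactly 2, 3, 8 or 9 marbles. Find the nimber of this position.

2

Grundy values for subtraction set {2, 3, 8, 9}:
k:     0  1  2  3  4  5  6  7  8  9 10
g(k):  0  0  1  1  2  0  0  1  1  2  2
So g(10) = 2.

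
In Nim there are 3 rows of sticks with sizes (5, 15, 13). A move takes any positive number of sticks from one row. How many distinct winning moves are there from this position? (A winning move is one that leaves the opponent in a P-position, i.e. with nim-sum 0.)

Compute the nim-sum pairwise:
5 ^ 15 = 10
10 ^ 13 = 7
The overall nim-sum is X = 7. A row of size p has a winning move iff p XOR X < p (reduce it to p XOR X).
  5: 5 XOR 7 = 2 < 5 — winning move (to 2).
  15: 15 XOR 7 = 8 < 15 — winning move (to 8).
  13: 13 XOR 7 = 10 < 13 — winning move (to 10).
That gives 3 winning moves.

3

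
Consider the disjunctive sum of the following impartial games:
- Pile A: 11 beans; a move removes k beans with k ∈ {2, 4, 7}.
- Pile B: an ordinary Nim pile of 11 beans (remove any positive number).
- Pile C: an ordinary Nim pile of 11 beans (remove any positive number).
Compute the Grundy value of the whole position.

1

Grundy values for pile A (subtraction set {2, 4, 7}):
g(0) = mex{} = 0
g(1) = mex{} = 0
g(2) = mex{0} = 1
g(3) = mex{0} = 1
g(4) = mex{0,1} = 2
g(5) = mex{0,1} = 2
g(6) = mex{1,2} = 0
g(7) = mex{0,1,2} = 3
g(8) = mex{0,2} = 1
g(9) = mex{1,2,3} = 0
g(10) = mex{0,1} = 2
g(11) = mex{0,2,3} = 1
So g(11) = 1.
Pile B is a plain Nim pile of size 11, so its Grundy value is 11.
Pile C is a plain Nim pile of size 11, so its Grundy value is 11.
The value of a disjunctive sum is the nim-sum of the parts.
Combined value = 1 XOR 11 XOR 11 = 1.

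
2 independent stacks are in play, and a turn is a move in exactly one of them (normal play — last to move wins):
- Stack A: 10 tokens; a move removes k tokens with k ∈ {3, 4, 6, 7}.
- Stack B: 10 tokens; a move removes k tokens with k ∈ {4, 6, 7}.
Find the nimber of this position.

2

For stack A, compute g(0), g(1), … with moves {3, 4, 6, 7}:
k:     0  1  2  3  4  5  6  7  8  9 10
g(k):  0  0  0  1  1  1  2  2  2  3  0
So g(10) = 0.
Grundy values for stack B (subtraction set {4, 6, 7}):
k:     0  1  2  3  4  5  6  7  8  9 10
g(k):  0  0  0  0  1  1  1  1  2  2  2
So g(10) = 2.
By the Sprague-Grundy theorem, the Grundy value of a sum of independent games is the XOR of the component values.
Combined value = 0 XOR 2 = 2.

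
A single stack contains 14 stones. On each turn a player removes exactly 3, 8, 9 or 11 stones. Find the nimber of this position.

Build the Grundy sequence with g(k) = mex{g(k−s) : s ∈ {3, 8, 9, 11}, s ≤ k}:
k:     0  1  2  3  4  5  6  7  8  9 10 11 12 13 14
g(k):  0  0  0  1  1  1  0  0  2  1  1  3  2  2  2
So g(14) = 2.

2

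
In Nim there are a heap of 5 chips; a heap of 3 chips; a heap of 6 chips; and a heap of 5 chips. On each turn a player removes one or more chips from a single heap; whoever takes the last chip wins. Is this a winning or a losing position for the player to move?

Compute the nim-sum pairwise:
5 XOR 3 = 6
6 XOR 6 = 0
0 XOR 5 = 5
The nim-sum is 5 ≠ 0, so this is an N-position: the player to move can win.

Winning position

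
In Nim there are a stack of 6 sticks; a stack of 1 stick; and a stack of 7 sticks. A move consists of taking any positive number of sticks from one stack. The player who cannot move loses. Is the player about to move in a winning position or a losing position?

Losing position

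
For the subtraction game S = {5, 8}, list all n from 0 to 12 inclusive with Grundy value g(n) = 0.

Build the Grundy sequence with g(k) = mex{g(k−s) : s ∈ {5, 8}, s ≤ k}:
k:     0  1  2  3  4  5  6  7  8  9 10 11 12
g(k):  0  0  0  0  0  1  1  1  1  1  2  2  2
The P-positions (g = 0) in 0..12 are 0, 1, 2, 3, 4.

0, 1, 2, 3, 4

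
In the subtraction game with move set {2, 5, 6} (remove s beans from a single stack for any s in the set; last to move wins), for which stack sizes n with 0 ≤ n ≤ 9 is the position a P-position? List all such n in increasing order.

0, 1, 4, 8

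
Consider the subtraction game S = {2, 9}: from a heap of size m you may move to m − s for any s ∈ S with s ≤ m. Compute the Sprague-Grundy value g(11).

Grundy values for subtraction set {2, 9}:
g(0) = mex{} = 0
g(1) = mex{} = 0
g(2) = mex{0} = 1
g(3) = mex{0} = 1
g(4) = mex{1} = 0
g(5) = mex{1} = 0
g(6) = mex{0} = 1
g(7) = mex{0} = 1
g(8) = mex{1} = 0
g(9) = mex{0,1} = 2
g(10) = mex{0} = 1
g(11) = mex{1,2} = 0
So g(11) = 0.

0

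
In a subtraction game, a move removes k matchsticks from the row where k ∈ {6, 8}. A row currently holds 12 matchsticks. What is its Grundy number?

Build the Grundy sequence with g(k) = mex{g(k−s) : s ∈ {6, 8}, s ≤ k}:
g(0) = mex{} = 0
g(1) = mex{} = 0
g(2) = mex{} = 0
g(3) = mex{} = 0
g(4) = mex{} = 0
g(5) = mex{} = 0
g(6) = mex{0} = 1
g(7) = mex{0} = 1
g(8) = mex{0} = 1
g(9) = mex{0} = 1
g(10) = mex{0} = 1
g(11) = mex{0} = 1
g(12) = mex{0,1} = 2
So g(12) = 2.

2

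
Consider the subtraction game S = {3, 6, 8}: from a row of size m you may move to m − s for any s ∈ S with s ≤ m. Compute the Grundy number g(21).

3

Compute g(0), g(1), … for moves {3, 6, 8}:
k:     0  1  2  3  4  5  6  7  8  9 10 11 12 13 14 15 16 17 18 19 20 21
g(k):  0  0  0  1  1  1  2  2  2  3  3  0  0  0  1  1  1  2  2  2  3  3
So g(21) = 3.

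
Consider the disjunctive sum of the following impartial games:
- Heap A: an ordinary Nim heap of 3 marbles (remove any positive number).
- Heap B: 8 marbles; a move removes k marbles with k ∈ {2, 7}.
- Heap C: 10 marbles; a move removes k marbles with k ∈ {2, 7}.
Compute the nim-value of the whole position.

Heap A is a plain Nim heap of size 3, so its Grundy value is 3.
Grundy values for heap B (subtraction set {2, 7}):
g(0) = mex{} = 0
g(1) = mex{} = 0
g(2) = mex{0} = 1
g(3) = mex{0} = 1
g(4) = mex{1} = 0
g(5) = mex{1} = 0
g(6) = mex{0} = 1
g(7) = mex{0} = 1
g(8) = mex{0,1} = 2
So g(8) = 2.
For heap C, compute g(0), g(1), … with moves {2, 7}:
g(0) = mex{} = 0
g(1) = mex{} = 0
g(2) = mex{0} = 1
g(3) = mex{0} = 1
g(4) = mex{1} = 0
g(5) = mex{1} = 0
g(6) = mex{0} = 1
g(7) = mex{0} = 1
g(8) = mex{0,1} = 2
g(9) = mex{1} = 0
g(10) = mex{1,2} = 0
So g(10) = 0.
The value of a disjunctive sum is the nim-sum of the parts.
Combined value = 3 XOR 2 XOR 0 = 1.

1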